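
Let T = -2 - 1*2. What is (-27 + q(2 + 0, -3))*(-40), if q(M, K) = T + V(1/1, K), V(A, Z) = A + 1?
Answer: 1160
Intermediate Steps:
V(A, Z) = 1 + A
T = -4 (T = -2 - 2 = -4)
q(M, K) = -2 (q(M, K) = -4 + (1 + 1/1) = -4 + (1 + 1) = -4 + 2 = -2)
(-27 + q(2 + 0, -3))*(-40) = (-27 - 2)*(-40) = -29*(-40) = 1160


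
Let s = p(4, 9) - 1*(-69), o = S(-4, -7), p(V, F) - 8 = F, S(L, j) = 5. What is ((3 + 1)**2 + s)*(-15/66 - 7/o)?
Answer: -9129/55 ≈ -165.98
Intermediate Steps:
p(V, F) = 8 + F
o = 5
s = 86 (s = (8 + 9) - 1*(-69) = 17 + 69 = 86)
((3 + 1)**2 + s)*(-15/66 - 7/o) = ((3 + 1)**2 + 86)*(-15/66 - 7/5) = (4**2 + 86)*(-15*1/66 - 7*1/5) = (16 + 86)*(-5/22 - 7/5) = 102*(-179/110) = -9129/55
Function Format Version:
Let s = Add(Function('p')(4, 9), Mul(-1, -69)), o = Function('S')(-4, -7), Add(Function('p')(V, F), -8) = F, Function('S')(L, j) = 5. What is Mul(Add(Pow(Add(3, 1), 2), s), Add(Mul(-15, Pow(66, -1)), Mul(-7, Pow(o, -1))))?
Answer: Rational(-9129, 55) ≈ -165.98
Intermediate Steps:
Function('p')(V, F) = Add(8, F)
o = 5
s = 86 (s = Add(Add(8, 9), Mul(-1, -69)) = Add(17, 69) = 86)
Mul(Add(Pow(Add(3, 1), 2), s), Add(Mul(-15, Pow(66, -1)), Mul(-7, Pow(o, -1)))) = Mul(Add(Pow(Add(3, 1), 2), 86), Add(Mul(-15, Pow(66, -1)), Mul(-7, Pow(5, -1)))) = Mul(Add(Pow(4, 2), 86), Add(Mul(-15, Rational(1, 66)), Mul(-7, Rational(1, 5)))) = Mul(Add(16, 86), Add(Rational(-5, 22), Rational(-7, 5))) = Mul(102, Rational(-179, 110)) = Rational(-9129, 55)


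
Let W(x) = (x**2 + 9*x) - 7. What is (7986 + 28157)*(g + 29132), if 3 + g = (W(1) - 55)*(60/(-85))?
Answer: 17920313831/17 ≈ 1.0541e+9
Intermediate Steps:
W(x) = -7 + x**2 + 9*x
g = 573/17 (g = -3 + ((-7 + 1**2 + 9*1) - 55)*(60/(-85)) = -3 + ((-7 + 1 + 9) - 55)*(60*(-1/85)) = -3 + (3 - 55)*(-12/17) = -3 - 52*(-12/17) = -3 + 624/17 = 573/17 ≈ 33.706)
(7986 + 28157)*(g + 29132) = (7986 + 28157)*(573/17 + 29132) = 36143*(495817/17) = 17920313831/17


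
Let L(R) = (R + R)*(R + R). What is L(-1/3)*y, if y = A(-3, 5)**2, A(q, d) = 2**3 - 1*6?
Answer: 16/9 ≈ 1.7778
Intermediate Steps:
A(q, d) = 2 (A(q, d) = 8 - 6 = 2)
L(R) = 4*R**2 (L(R) = (2*R)*(2*R) = 4*R**2)
y = 4 (y = 2**2 = 4)
L(-1/3)*y = (4*(-1/3)**2)*4 = (4*(1/9))*4 = (4/9)*4 = 16/9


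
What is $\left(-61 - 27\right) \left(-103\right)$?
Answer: $9064$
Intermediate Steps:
$\left(-61 - 27\right) \left(-103\right) = \left(-88\right) \left(-103\right) = 9064$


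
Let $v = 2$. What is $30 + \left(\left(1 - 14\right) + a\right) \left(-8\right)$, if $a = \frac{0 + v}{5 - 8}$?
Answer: $\frac{418}{3} \approx 139.33$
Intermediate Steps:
$a = - \frac{2}{3}$ ($a = \frac{0 + 2}{5 - 8} = \frac{2}{-3} = 2 \left(- \frac{1}{3}\right) = - \frac{2}{3} \approx -0.66667$)
$30 + \left(\left(1 - 14\right) + a\right) \left(-8\right) = 30 + \left(\left(1 - 14\right) - \frac{2}{3}\right) \left(-8\right) = 30 + \left(-13 - \frac{2}{3}\right) \left(-8\right) = 30 - - \frac{328}{3} = 30 + \frac{328}{3} = \frac{418}{3}$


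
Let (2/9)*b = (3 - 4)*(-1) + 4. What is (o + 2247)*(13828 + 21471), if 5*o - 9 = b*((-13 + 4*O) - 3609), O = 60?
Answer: -2289175449/5 ≈ -4.5784e+8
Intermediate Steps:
b = 45/2 (b = 9*((3 - 4)*(-1) + 4)/2 = 9*(-1*(-1) + 4)/2 = 9*(1 + 4)/2 = (9/2)*5 = 45/2 ≈ 22.500)
o = -76086/5 (o = 9/5 + (45*((-13 + 4*60) - 3609)/2)/5 = 9/5 + (45*((-13 + 240) - 3609)/2)/5 = 9/5 + (45*(227 - 3609)/2)/5 = 9/5 + ((45/2)*(-3382))/5 = 9/5 + (⅕)*(-76095) = 9/5 - 15219 = -76086/5 ≈ -15217.)
(o + 2247)*(13828 + 21471) = (-76086/5 + 2247)*(13828 + 21471) = -64851/5*35299 = -2289175449/5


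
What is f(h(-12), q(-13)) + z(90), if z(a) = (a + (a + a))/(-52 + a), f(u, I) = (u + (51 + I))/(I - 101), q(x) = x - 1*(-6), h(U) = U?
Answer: 3493/513 ≈ 6.8090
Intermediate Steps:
q(x) = 6 + x (q(x) = x + 6 = 6 + x)
f(u, I) = (51 + I + u)/(-101 + I)
z(a) = 3*a/(-52 + a) (z(a) = (a + 2*a)/(-52 + a) = (3*a)/(-52 + a) = 3*a/(-52 + a))
f(h(-12), q(-13)) + z(90) = (51 + (6 - 13) - 12)/(-101 + (6 - 13)) + 3*90/(-52 + 90) = (51 - 7 - 12)/(-101 - 7) + 3*90/38 = 32/(-108) + 3*90*(1/38) = -1/108*32 + 135/19 = -8/27 + 135/19 = 3493/513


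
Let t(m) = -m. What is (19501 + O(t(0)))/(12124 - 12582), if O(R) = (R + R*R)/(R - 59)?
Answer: -19501/458 ≈ -42.579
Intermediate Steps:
O(R) = (R + R²)/(-59 + R)
(19501 + O(t(0)))/(12124 - 12582) = (19501 + (-1*0)*(1 - 1*0)/(-59 - 1*0))/(12124 - 12582) = (19501 + 0*(1 + 0)/(-59 + 0))/(-458) = (19501 + 0*1/(-59))*(-1/458) = (19501 + 0*(-1/59)*1)*(-1/458) = (19501 + 0)*(-1/458) = 19501*(-1/458) = -19501/458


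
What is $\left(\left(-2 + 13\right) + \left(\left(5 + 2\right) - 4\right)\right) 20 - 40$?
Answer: $240$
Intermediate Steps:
$\left(\left(-2 + 13\right) + \left(\left(5 + 2\right) - 4\right)\right) 20 - 40 = \left(11 + \left(7 - 4\right)\right) 20 - 40 = \left(11 + 3\right) 20 - 40 = 14 \cdot 20 - 40 = 280 - 40 = 240$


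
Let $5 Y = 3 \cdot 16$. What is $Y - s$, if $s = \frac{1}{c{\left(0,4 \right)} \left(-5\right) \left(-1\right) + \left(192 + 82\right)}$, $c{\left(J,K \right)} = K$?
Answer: $\frac{14107}{1470} \approx 9.5966$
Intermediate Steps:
$s = \frac{1}{294}$ ($s = \frac{1}{4 \left(-5\right) \left(-1\right) + \left(192 + 82\right)} = \frac{1}{\left(-20\right) \left(-1\right) + 274} = \frac{1}{20 + 274} = \frac{1}{294} \approx 0.0034014$)
$Y = \frac{48}{5}$ ($Y = \frac{3 \cdot 16}{5} = \frac{1}{5} \cdot 48 = \frac{48}{5} \approx 9.6$)
$Y - s = \frac{48}{5} - \frac{1}{294} = \frac{14107}{1470}$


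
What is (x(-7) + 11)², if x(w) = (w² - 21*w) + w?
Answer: 40000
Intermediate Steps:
x(w) = w² - 20*w
(x(-7) + 11)² = (-7*(-20 - 7) + 11)² = (-7*(-27) + 11)² = (189 + 11)² = 200² = 40000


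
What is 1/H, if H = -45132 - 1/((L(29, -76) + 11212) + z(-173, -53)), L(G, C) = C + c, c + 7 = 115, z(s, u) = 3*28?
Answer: -11328/511255297 ≈ -2.2157e-5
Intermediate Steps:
z(s, u) = 84
c = 108 (c = -7 + 115 = 108)
L(G, C) = 108 + C (L(G, C) = C + 108 = 108 + C)
H = -511255297/11328 (H = -45132 - 1/(((108 - 76) + 11212) + 84) = -45132 - 1/((32 + 11212) + 84) = -45132 - 1/(11244 + 84) = -45132 - 1/11328 = -511255297/11328 ≈ -45132.)
1/H = 1/(-511255297/11328) = -11328/511255297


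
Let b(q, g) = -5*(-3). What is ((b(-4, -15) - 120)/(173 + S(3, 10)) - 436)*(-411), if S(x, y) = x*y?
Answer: 5202849/29 ≈ 1.7941e+5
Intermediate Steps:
b(q, g) = 15
((b(-4, -15) - 120)/(173 + S(3, 10)) - 436)*(-411) = ((15 - 120)/(173 + 3*10) - 436)*(-411) = (-105/(173 + 30) - 436)*(-411) = (-105/203 - 436)*(-411) = (-105*1/203 - 436)*(-411) = (-15/29 - 436)*(-411) = -12659/29*(-411) = 5202849/29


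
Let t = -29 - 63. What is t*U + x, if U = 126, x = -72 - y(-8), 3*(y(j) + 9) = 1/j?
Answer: -279719/24 ≈ -11655.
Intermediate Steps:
y(j) = -9 + 1/(3*j)
t = -92
x = -1511/24 (x = -72 - (-9 + (1/3)/(-8)) = -72 - (-9 + (1/3)*(-1/8)) = -72 - (-9 - 1/24) = -72 - 1*(-217/24) = -72 + 217/24 = -1511/24 ≈ -62.958)
t*U + x = -92*126 - 1511/24 = -11592 - 1511/24 = -279719/24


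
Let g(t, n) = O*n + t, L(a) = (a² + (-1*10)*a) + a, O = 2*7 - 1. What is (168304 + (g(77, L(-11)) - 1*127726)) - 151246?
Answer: -107731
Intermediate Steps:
O = 13 (O = 14 - 1 = 13)
L(a) = a² - 9*a (L(a) = (a² - 10*a) + a = a² - 9*a)
g(t, n) = t + 13*n (g(t, n) = 13*n + t = t + 13*n)
(168304 + (g(77, L(-11)) - 1*127726)) - 151246 = (168304 + ((77 + 13*(-11*(-9 - 11))) - 1*127726)) - 151246 = (168304 + ((77 + 13*(-11*(-20))) - 127726)) - 151246 = (168304 + ((77 + 13*220) - 127726)) - 151246 = (168304 + ((77 + 2860) - 127726)) - 151246 = (168304 + (2937 - 127726)) - 151246 = (168304 - 124789) - 151246 = 43515 - 151246 = -107731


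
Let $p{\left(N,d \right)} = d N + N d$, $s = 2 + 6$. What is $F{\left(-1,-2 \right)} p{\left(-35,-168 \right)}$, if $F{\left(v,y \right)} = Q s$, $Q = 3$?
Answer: $282240$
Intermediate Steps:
$s = 8$
$F{\left(v,y \right)} = 24$ ($F{\left(v,y \right)} = 3 \cdot 8 = 24$)
$p{\left(N,d \right)} = 2 N d$ ($p{\left(N,d \right)} = N d + N d = 2 N d$)
$F{\left(-1,-2 \right)} p{\left(-35,-168 \right)} = 24 \cdot 2 \left(-35\right) \left(-168\right) = 24 \cdot 11760 = 282240$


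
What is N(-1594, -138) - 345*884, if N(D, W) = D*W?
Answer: -85008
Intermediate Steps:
N(-1594, -138) - 345*884 = -1594*(-138) - 345*884 = 219972 - 304980 = -85008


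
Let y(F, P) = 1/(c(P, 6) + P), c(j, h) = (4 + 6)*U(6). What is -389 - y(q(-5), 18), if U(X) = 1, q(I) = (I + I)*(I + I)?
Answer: -10893/28 ≈ -389.04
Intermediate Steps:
q(I) = 4*I² (q(I) = (2*I)*(2*I) = 4*I²)
c(j, h) = 10 (c(j, h) = (4 + 6)*1 = 10*1 = 10)
y(F, P) = 1/(10 + P)
-389 - y(q(-5), 18) = -389 - 1/(10 + 18) = -389 - 1/28 = -10893/28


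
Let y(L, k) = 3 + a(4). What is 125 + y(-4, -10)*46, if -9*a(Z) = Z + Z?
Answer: 1999/9 ≈ 222.11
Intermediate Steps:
a(Z) = -2*Z/9 (a(Z) = -(Z + Z)/9 = -2*Z/9)
y(L, k) = 19/9 (y(L, k) = 3 - 2/9*4 = 3 - 8/9 = 19/9)
125 + y(-4, -10)*46 = 125 + (19/9)*46 = 125 + 874/9 = 1999/9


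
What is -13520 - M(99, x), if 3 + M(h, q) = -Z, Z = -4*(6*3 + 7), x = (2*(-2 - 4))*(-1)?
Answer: -13617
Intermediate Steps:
x = 12 (x = (2*(-6))*(-1) = -12*(-1) = 12)
Z = -100 (Z = -4*(18 + 7) = -4*25 = -100)
M(h, q) = 97 (M(h, q) = -3 - 1*(-100) = -3 + 100 = 97)
-13520 - M(99, x) = -13520 - 1*97 = -13520 - 97 = -13617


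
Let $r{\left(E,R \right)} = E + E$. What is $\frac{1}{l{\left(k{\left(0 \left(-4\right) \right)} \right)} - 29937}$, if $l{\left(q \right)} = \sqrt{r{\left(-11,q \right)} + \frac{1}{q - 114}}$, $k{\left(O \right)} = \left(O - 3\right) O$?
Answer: $- \frac{3412818}{102169534975} - \frac{i \sqrt{286026}}{102169534975} \approx -3.3403 \cdot 10^{-5} - 5.2346 \cdot 10^{-9} i$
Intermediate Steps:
$r{\left(E,R \right)} = 2 E$
$k{\left(O \right)} = O \left(-3 + O\right)$ ($k{\left(O \right)} = \left(-3 + O\right) O = O \left(-3 + O\right)$)
$l{\left(q \right)} = \sqrt{-22 + \frac{1}{-114 + q}}$ ($l{\left(q \right)} = \sqrt{2 \left(-11\right) + \frac{1}{q - 114}} = \sqrt{-22 + \frac{1}{-114 + q}}$)
$\frac{1}{l{\left(k{\left(0 \left(-4\right) \right)} \right)} - 29937} = \frac{1}{\sqrt{\frac{2509 - 22 \cdot 0 \left(-4\right) \left(-3 + 0 \left(-4\right)\right)}{-114 + 0 \left(-4\right) \left(-3 + 0 \left(-4\right)\right)}} - 29937} = \frac{1}{\sqrt{\frac{2509 - 22 \cdot 0 \left(-3 + 0\right)}{-114 + 0 \left(-3 + 0\right)}} - 29937} = \frac{1}{\sqrt{\frac{2509 - 22 \cdot 0 \left(-3\right)}{-114 + 0 \left(-3\right)}} - 29937} = \frac{1}{\sqrt{\frac{2509 - 0}{-114 + 0}} - 29937} = \frac{1}{\sqrt{\frac{2509 + 0}{-114}} - 29937} = \frac{1}{\sqrt{\left(- \frac{1}{114}\right) 2509} - 29937} = \frac{1}{\sqrt{- \frac{2509}{114}} - 29937} = \frac{1}{\frac{i \sqrt{286026}}{114} - 29937} = \frac{1}{-29937 + \frac{i \sqrt{286026}}{114}}$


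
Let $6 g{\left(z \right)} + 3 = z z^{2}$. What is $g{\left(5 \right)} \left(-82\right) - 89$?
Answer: $- \frac{5269}{3} \approx -1756.3$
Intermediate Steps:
$g{\left(z \right)} = - \frac{1}{2} + \frac{z^{3}}{6}$ ($g{\left(z \right)} = - \frac{1}{2} + \frac{z z^{2}}{6} = - \frac{1}{2} + \frac{z^{3}}{6}$)
$g{\left(5 \right)} \left(-82\right) - 89 = \left(- \frac{1}{2} + \frac{5^{3}}{6}\right) \left(-82\right) - 89 = \left(- \frac{1}{2} + \frac{1}{6} \cdot 125\right) \left(-82\right) - 89 = \left(- \frac{1}{2} + \frac{125}{6}\right) \left(-82\right) - 89 = \frac{61}{3} \left(-82\right) - 89 = - \frac{5002}{3} - 89 = - \frac{5269}{3}$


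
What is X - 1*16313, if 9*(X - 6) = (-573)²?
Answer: 20174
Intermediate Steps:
X = 36487 (X = 6 + (⅑)*(-573)² = 6 + (⅑)*328329 = 6 + 36481 = 36487)
X - 1*16313 = 36487 - 1*16313 = 36487 - 16313 = 20174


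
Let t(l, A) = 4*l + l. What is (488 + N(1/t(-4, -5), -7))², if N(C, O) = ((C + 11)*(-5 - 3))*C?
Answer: 606095161/2500 ≈ 2.4244e+5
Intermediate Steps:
t(l, A) = 5*l
N(C, O) = C*(-88 - 8*C) (N(C, O) = ((11 + C)*(-8))*C = (-88 - 8*C)*C = C*(-88 - 8*C))
(488 + N(1/t(-4, -5), -7))² = (488 - 8*(11 + 1/(5*(-4)))/(5*(-4)))² = (488 - 8*(11 + 1/(-20))/(-20))² = (488 - 8*(-1/20)*(11 - 1/20))² = (488 - 8*(-1/20)*219/20)² = (488 + 219/50)² = (24619/50)² = 606095161/2500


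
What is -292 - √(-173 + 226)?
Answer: -292 - √53 ≈ -299.28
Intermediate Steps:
-292 - √(-173 + 226) = -292 - √53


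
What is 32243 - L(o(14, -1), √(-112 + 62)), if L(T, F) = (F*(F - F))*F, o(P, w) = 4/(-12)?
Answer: 32243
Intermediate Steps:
o(P, w) = -⅓ (o(P, w) = 4*(-1/12) = -⅓)
L(T, F) = 0 (L(T, F) = (F*0)*F = 0*F = 0)
32243 - L(o(14, -1), √(-112 + 62)) = 32243 - 1*0 = 32243 + 0 = 32243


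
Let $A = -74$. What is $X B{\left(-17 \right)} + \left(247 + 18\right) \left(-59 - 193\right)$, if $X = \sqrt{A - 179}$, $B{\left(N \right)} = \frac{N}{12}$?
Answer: $-66780 - \frac{17 i \sqrt{253}}{12} \approx -66780.0 - 22.533 i$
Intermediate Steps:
$B{\left(N \right)} = \frac{N}{12}$ ($B{\left(N \right)} = N \frac{1}{12} = \frac{N}{12}$)
$X = i \sqrt{253}$ ($X = \sqrt{-74 - 179} = \sqrt{-253} = i \sqrt{253} \approx 15.906 i$)
$X B{\left(-17 \right)} + \left(247 + 18\right) \left(-59 - 193\right) = i \sqrt{253} \cdot \frac{1}{12} \left(-17\right) + \left(247 + 18\right) \left(-59 - 193\right) = i \sqrt{253} \left(- \frac{17}{12}\right) + 265 \left(-252\right) = - \frac{17 i \sqrt{253}}{12} - 66780 = -66780 - \frac{17 i \sqrt{253}}{12}$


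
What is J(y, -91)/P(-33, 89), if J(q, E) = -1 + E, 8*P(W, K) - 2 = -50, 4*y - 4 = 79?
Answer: 46/3 ≈ 15.333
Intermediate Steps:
y = 83/4 (y = 1 + (¼)*79 = 1 + 79/4 = 83/4 ≈ 20.750)
P(W, K) = -6 (P(W, K) = ¼ + (⅛)*(-50) = ¼ - 25/4 = -6)
J(y, -91)/P(-33, 89) = (-1 - 91)/(-6) = -92*(-⅙) = 46/3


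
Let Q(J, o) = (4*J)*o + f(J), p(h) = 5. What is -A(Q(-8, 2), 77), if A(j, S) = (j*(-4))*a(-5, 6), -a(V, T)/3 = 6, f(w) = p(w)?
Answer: 4248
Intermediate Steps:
f(w) = 5
a(V, T) = -18 (a(V, T) = -3*6 = -18)
Q(J, o) = 5 + 4*J*o (Q(J, o) = (4*J)*o + 5 = 4*J*o + 5 = 5 + 4*J*o)
A(j, S) = 72*j (A(j, S) = (j*(-4))*(-18) = -4*j*(-18) = 72*j)
-A(Q(-8, 2), 77) = -72*(5 + 4*(-8)*2) = -72*(5 - 64) = -72*(-59) = -1*(-4248) = 4248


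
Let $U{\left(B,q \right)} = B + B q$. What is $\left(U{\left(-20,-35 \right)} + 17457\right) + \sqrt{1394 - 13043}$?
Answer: $18137 + i \sqrt{11649} \approx 18137.0 + 107.93 i$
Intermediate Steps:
$\left(U{\left(-20,-35 \right)} + 17457\right) + \sqrt{1394 - 13043} = \left(- 20 \left(1 - 35\right) + 17457\right) + \sqrt{1394 - 13043} = \left(\left(-20\right) \left(-34\right) + 17457\right) + \sqrt{-11649} = \left(680 + 17457\right) + i \sqrt{11649} = 18137 + i \sqrt{11649}$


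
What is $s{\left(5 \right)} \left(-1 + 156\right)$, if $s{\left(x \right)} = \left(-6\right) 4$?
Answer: $-3720$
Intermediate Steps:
$s{\left(x \right)} = -24$
$s{\left(5 \right)} \left(-1 + 156\right) = - 24 \left(-1 + 156\right) = \left(-24\right) 155 = -3720$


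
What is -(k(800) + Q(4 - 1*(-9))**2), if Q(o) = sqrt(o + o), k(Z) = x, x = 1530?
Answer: -1556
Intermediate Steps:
k(Z) = 1530
Q(o) = sqrt(2)*sqrt(o) (Q(o) = sqrt(2*o) = sqrt(2)*sqrt(o))
-(k(800) + Q(4 - 1*(-9))**2) = -(1530 + (sqrt(2)*sqrt(4 - 1*(-9)))**2) = -(1530 + (sqrt(2)*sqrt(4 + 9))**2) = -(1530 + (sqrt(2)*sqrt(13))**2) = -(1530 + (sqrt(26))**2) = -(1530 + 26) = -1*1556 = -1556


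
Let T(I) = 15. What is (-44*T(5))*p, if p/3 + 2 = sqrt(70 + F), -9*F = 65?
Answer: 3960 - 660*sqrt(565) ≈ -11728.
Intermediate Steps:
F = -65/9 (F = -1/9*65 = -65/9 ≈ -7.2222)
p = -6 + sqrt(565) (p = -6 + 3*sqrt(70 - 65/9) = -6 + 3*sqrt(565/9) = -6 + 3*(sqrt(565)/3) = -6 + sqrt(565) ≈ 17.770)
(-44*T(5))*p = (-44*15)*(-6 + sqrt(565)) = -660*(-6 + sqrt(565)) = 3960 - 660*sqrt(565)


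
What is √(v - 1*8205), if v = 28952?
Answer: √20747 ≈ 144.04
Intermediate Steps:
√(v - 1*8205) = √(28952 - 1*8205) = √(28952 - 8205) = √20747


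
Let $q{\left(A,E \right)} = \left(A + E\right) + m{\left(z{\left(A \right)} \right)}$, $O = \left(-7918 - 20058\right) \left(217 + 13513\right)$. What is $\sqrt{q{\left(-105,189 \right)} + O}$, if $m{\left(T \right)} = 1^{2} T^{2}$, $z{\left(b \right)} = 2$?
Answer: $2 i \sqrt{96027598} \approx 19599.0 i$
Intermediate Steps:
$O = -384110480$ ($O = \left(-27976\right) 13730 = -384110480$)
$m{\left(T \right)} = T^{2}$ ($m{\left(T \right)} = 1 T^{2} = T^{2}$)
$q{\left(A,E \right)} = 4 + A + E$ ($q{\left(A,E \right)} = \left(A + E\right) + 2^{2} = \left(A + E\right) + 4 = 4 + A + E$)
$\sqrt{q{\left(-105,189 \right)} + O} = \sqrt{\left(4 - 105 + 189\right) - 384110480} = \sqrt{88 - 384110480} = \sqrt{-384110392} = 2 i \sqrt{96027598}$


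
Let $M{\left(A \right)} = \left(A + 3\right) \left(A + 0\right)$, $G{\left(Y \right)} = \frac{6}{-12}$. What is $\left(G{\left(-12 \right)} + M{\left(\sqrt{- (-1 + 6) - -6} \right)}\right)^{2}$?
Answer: $\frac{49}{4} \approx 12.25$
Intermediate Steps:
$G{\left(Y \right)} = - \frac{1}{2}$ ($G{\left(Y \right)} = 6 \left(- \frac{1}{12}\right) = - \frac{1}{2}$)
$M{\left(A \right)} = A \left(3 + A\right)$ ($M{\left(A \right)} = \left(3 + A\right) A = A \left(3 + A\right)$)
$\left(G{\left(-12 \right)} + M{\left(\sqrt{- (-1 + 6) - -6} \right)}\right)^{2} = \left(- \frac{1}{2} + \sqrt{- (-1 + 6) - -6} \left(3 + \sqrt{- (-1 + 6) - -6}\right)\right)^{2} = \left(- \frac{1}{2} + \sqrt{\left(-1\right) 5 + 6} \left(3 + \sqrt{\left(-1\right) 5 + 6}\right)\right)^{2} = \left(- \frac{1}{2} + \sqrt{-5 + 6} \left(3 + \sqrt{-5 + 6}\right)\right)^{2} = \left(- \frac{1}{2} + \sqrt{1} \left(3 + \sqrt{1}\right)\right)^{2} = \left(- \frac{1}{2} + 1 \left(3 + 1\right)\right)^{2} = \left(- \frac{1}{2} + 1 \cdot 4\right)^{2} = \left(- \frac{1}{2} + 4\right)^{2} = \left(\frac{7}{2}\right)^{2} = \frac{49}{4}$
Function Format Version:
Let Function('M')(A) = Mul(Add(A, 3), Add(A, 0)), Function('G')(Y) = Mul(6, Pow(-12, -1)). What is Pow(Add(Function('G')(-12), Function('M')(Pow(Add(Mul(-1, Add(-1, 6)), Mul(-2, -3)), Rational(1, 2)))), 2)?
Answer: Rational(49, 4) ≈ 12.250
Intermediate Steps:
Function('G')(Y) = Rational(-1, 2) (Function('G')(Y) = Mul(6, Rational(-1, 12)) = Rational(-1, 2))
Function('M')(A) = Mul(A, Add(3, A)) (Function('M')(A) = Mul(Add(3, A), A) = Mul(A, Add(3, A)))
Pow(Add(Function('G')(-12), Function('M')(Pow(Add(Mul(-1, Add(-1, 6)), Mul(-2, -3)), Rational(1, 2)))), 2) = Pow(Add(Rational(-1, 2), Mul(Pow(Add(Mul(-1, Add(-1, 6)), Mul(-2, -3)), Rational(1, 2)), Add(3, Pow(Add(Mul(-1, Add(-1, 6)), Mul(-2, -3)), Rational(1, 2))))), 2) = Pow(Add(Rational(-1, 2), Mul(Pow(Add(Mul(-1, 5), 6), Rational(1, 2)), Add(3, Pow(Add(Mul(-1, 5), 6), Rational(1, 2))))), 2) = Pow(Add(Rational(-1, 2), Mul(Pow(Add(-5, 6), Rational(1, 2)), Add(3, Pow(Add(-5, 6), Rational(1, 2))))), 2) = Pow(Add(Rational(-1, 2), Mul(Pow(1, Rational(1, 2)), Add(3, Pow(1, Rational(1, 2))))), 2) = Pow(Add(Rational(-1, 2), Mul(1, Add(3, 1))), 2) = Pow(Add(Rational(-1, 2), Mul(1, 4)), 2) = Pow(Add(Rational(-1, 2), 4), 2) = Pow(Rational(7, 2), 2) = Rational(49, 4)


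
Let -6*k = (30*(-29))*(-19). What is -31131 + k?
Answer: -33886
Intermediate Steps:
k = -2755 (k = -30*(-29)*(-19)/6 = -(-145)*(-19) = -⅙*16530 = -2755)
-31131 + k = -31131 - 2755 = -33886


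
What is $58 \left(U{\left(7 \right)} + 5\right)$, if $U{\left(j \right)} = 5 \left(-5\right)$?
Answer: $-1160$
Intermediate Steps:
$U{\left(j \right)} = -25$
$58 \left(U{\left(7 \right)} + 5\right) = 58 \left(-25 + 5\right) = 58 \left(-20\right) = -1160$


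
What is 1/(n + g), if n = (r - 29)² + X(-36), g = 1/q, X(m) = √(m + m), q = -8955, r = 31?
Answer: 320759145/7056826561 - 481152150*I*√2/7056826561 ≈ 0.045454 - 0.096425*I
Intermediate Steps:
X(m) = √2*√m (X(m) = √(2*m) = √2*√m)
g = -1/8955 (g = 1/(-8955) = -1/8955 ≈ -0.00011167)
n = 4 + 6*I*√2 (n = (31 - 29)² + √2*√(-36) = 2² + √2*(6*I) = 4 + 6*I*√2 ≈ 4.0 + 8.4853*I)
1/(n + g) = 1/((4 + 6*I*√2) - 1/8955) = 1/(35819/8955 + 6*I*√2)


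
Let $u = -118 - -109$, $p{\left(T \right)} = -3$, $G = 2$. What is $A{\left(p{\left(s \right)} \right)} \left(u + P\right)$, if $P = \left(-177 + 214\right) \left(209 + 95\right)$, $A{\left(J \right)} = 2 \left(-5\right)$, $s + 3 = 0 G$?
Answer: $-112390$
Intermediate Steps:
$s = -3$ ($s = -3 + 0 \cdot 2 = -3 + 0 = -3$)
$A{\left(J \right)} = -10$
$u = -9$ ($u = -118 + 109 = -9$)
$P = 11248$ ($P = 37 \cdot 304 = 11248$)
$A{\left(p{\left(s \right)} \right)} \left(u + P\right) = - 10 \left(-9 + 11248\right) = \left(-10\right) 11239 = -112390$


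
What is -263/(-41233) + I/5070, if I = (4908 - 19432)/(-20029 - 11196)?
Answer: 21117297671/3263813577375 ≈ 0.0064701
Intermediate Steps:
I = 14524/31225 (I = -14524/(-31225) = -14524*(-1/31225) = 14524/31225 ≈ 0.46514)
-263/(-41233) + I/5070 = -263/(-41233) + (14524/31225)/5070 = -263*(-1/41233) + (14524/31225)*(1/5070) = 263/41233 + 7262/79155375 = 21117297671/3263813577375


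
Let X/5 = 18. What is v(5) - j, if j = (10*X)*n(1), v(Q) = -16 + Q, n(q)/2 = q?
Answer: -1811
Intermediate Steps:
X = 90 (X = 5*18 = 90)
n(q) = 2*q
j = 1800 (j = (10*90)*(2*1) = 900*2 = 1800)
v(5) - j = (-16 + 5) - 1*1800 = -11 - 1800 = -1811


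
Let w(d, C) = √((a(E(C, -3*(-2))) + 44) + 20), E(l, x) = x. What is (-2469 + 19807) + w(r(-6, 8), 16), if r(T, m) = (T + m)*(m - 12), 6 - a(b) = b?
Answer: 17346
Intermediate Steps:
a(b) = 6 - b
r(T, m) = (-12 + m)*(T + m) (r(T, m) = (T + m)*(-12 + m) = (-12 + m)*(T + m))
w(d, C) = 8 (w(d, C) = √(((6 - (-3)*(-2)) + 44) + 20) = √(((6 - 1*6) + 44) + 20) = √(((6 - 6) + 44) + 20) = √((0 + 44) + 20) = √(44 + 20) = √64 = 8)
(-2469 + 19807) + w(r(-6, 8), 16) = (-2469 + 19807) + 8 = 17338 + 8 = 17346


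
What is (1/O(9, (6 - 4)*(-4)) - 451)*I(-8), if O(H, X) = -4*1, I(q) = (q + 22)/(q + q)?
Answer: 12635/32 ≈ 394.84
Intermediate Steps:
I(q) = (22 + q)/(2*q) (I(q) = (22 + q)/((2*q)) = (22 + q)*(1/(2*q)) = (22 + q)/(2*q))
O(H, X) = -4
(1/O(9, (6 - 4)*(-4)) - 451)*I(-8) = (1/(-4) - 451)*((½)*(22 - 8)/(-8)) = (-¼ - 451)*((½)*(-⅛)*14) = -1805/4*(-7/8) = 12635/32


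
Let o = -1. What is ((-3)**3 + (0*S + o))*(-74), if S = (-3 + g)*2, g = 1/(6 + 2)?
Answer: 2072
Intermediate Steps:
g = 1/8 ≈ 0.12500
S = -23/4 (S = (-3 + 1/8)*2 = -23/8*2 = -23/4 ≈ -5.7500)
((-3)**3 + (0*S + o))*(-74) = ((-3)**3 + (0*(-23/4) - 1))*(-74) = (-27 + (0 - 1))*(-74) = (-27 - 1)*(-74) = -28*(-74) = 2072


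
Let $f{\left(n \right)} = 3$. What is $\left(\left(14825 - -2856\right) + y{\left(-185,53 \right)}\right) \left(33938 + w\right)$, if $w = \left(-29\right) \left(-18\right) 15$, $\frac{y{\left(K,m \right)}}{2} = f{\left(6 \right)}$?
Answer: $738750616$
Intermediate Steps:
$y{\left(K,m \right)} = 6$ ($y{\left(K,m \right)} = 2 \cdot 3 = 6$)
$w = 7830$ ($w = 522 \cdot 15 = 7830$)
$\left(\left(14825 - -2856\right) + y{\left(-185,53 \right)}\right) \left(33938 + w\right) = \left(\left(14825 - -2856\right) + 6\right) \left(33938 + 7830\right) = \left(\left(14825 + 2856\right) + 6\right) 41768 = \left(17681 + 6\right) 41768 = 17687 \cdot 41768 = 738750616$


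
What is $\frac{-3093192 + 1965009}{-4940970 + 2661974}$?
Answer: $\frac{36393}{73516} \approx 0.49504$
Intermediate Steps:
$\frac{-3093192 + 1965009}{-4940970 + 2661974} = - \frac{1128183}{-2278996} = \left(-1128183\right) \left(- \frac{1}{2278996}\right) = \frac{36393}{73516}$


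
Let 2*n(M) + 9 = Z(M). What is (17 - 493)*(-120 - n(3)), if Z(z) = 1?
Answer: 55216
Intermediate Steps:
n(M) = -4 (n(M) = -9/2 + (½)*1 = -9/2 + ½ = -4)
(17 - 493)*(-120 - n(3)) = (17 - 493)*(-120 - 1*(-4)) = -476*(-120 + 4) = -476*(-116) = 55216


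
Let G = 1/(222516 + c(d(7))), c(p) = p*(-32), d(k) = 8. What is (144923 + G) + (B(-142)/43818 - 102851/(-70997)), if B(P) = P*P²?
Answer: 50080615387191695473/345719489656980 ≈ 1.4486e+5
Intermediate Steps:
c(p) = -32*p
G = 1/222260 (G = 1/(222516 - 32*8) = 1/(222516 - 256) = 1/222260 ≈ 4.4992e-6)
B(P) = P³
(144923 + G) + (B(-142)/43818 - 102851/(-70997)) = (144923 + 1/222260) + ((-142)³/43818 - 102851/(-70997)) = 32210585981/222260 + (-2863288*1/43818 - 102851*(-1/70997)) = 32210585981/222260 + (-1431644/21909 + 102851/70997) = 32210585981/222260 - 99389066509/1555473273 = 50080615387191695473/345719489656980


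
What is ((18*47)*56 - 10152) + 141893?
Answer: 179117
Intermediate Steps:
((18*47)*56 - 10152) + 141893 = (846*56 - 10152) + 141893 = (47376 - 10152) + 141893 = 37224 + 141893 = 179117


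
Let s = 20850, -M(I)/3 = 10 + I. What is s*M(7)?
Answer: -1063350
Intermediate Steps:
M(I) = -30 - 3*I (M(I) = -3*(10 + I) = -30 - 3*I)
s*M(7) = 20850*(-30 - 3*7) = 20850*(-30 - 21) = 20850*(-51) = -1063350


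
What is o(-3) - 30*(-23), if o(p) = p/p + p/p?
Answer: 692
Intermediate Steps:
o(p) = 2 (o(p) = 1 + 1 = 2)
o(-3) - 30*(-23) = 2 - 30*(-23) = 2 + 690 = 692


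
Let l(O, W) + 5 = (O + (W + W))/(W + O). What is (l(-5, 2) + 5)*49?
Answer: 49/3 ≈ 16.333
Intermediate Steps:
l(O, W) = -5 + (O + 2*W)/(O + W) (l(O, W) = -5 + (O + (W + W))/(W + O) = -5 + (O + 2*W)/(O + W))
(l(-5, 2) + 5)*49 = ((-4*(-5) - 3*2)/(-5 + 2) + 5)*49 = ((20 - 6)/(-3) + 5)*49 = (-⅓*14 + 5)*49 = (-14/3 + 5)*49 = (⅓)*49 = 49/3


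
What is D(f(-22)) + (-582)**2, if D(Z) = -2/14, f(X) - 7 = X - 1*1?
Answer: 2371067/7 ≈ 3.3872e+5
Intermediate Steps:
f(X) = 6 + X (f(X) = 7 + (X - 1*1) = 7 + (X - 1) = 7 + (-1 + X) = 6 + X)
D(Z) = -1/7 (D(Z) = (1/14)*(-2) = -1/7)
D(f(-22)) + (-582)**2 = -1/7 + (-582)**2 = -1/7 + 338724 = 2371067/7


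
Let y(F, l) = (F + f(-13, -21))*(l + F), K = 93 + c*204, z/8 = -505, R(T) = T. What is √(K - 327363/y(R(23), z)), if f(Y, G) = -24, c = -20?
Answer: I*√7294489046/1339 ≈ 63.785*I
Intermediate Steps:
z = -4040 (z = 8*(-505) = -4040)
K = -3987 (K = 93 - 20*204 = 93 - 4080 = -3987)
y(F, l) = (-24 + F)*(F + l) (y(F, l) = (F - 24)*(l + F) = (-24 + F)*(F + l))
√(K - 327363/y(R(23), z)) = √(-3987 - 327363/(23² - 24*23 - 24*(-4040) + 23*(-4040))) = √(-3987 - 327363/(529 - 552 + 96960 - 92920)) = √(-3987 - 327363/4017) = √(-3987 - 327363*1/4017) = √(-3987 - 109121/1339) = √(-5447714/1339) = I*√7294489046/1339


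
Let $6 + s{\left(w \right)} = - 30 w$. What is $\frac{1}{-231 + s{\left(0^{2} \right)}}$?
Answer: $- \frac{1}{237} \approx -0.0042194$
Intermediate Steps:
$s{\left(w \right)} = -6 - 30 w$
$\frac{1}{-231 + s{\left(0^{2} \right)}} = \frac{1}{-231 - \left(6 + 30 \cdot 0^{2}\right)} = \frac{1}{-231 - 6} = \frac{1}{-237} = - \frac{1}{237}$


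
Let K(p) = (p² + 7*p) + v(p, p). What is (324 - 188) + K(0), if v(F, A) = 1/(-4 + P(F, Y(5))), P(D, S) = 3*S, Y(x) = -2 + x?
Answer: 681/5 ≈ 136.20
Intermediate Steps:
v(F, A) = ⅕ (v(F, A) = 1/(-4 + 3*(-2 + 5)) = 1/(-4 + 3*3) = 1/(-4 + 9) = 1/5 = ⅕)
K(p) = ⅕ + p² + 7*p (K(p) = (p² + 7*p) + ⅕ = ⅕ + p² + 7*p)
(324 - 188) + K(0) = (324 - 188) + (⅕ + 0² + 7*0) = 136 + (⅕ + 0 + 0) = 136 + ⅕ = 681/5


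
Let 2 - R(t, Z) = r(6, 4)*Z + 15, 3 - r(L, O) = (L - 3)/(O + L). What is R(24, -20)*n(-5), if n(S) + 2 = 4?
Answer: 82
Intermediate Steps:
r(L, O) = 3 - (-3 + L)/(L + O) (r(L, O) = 3 - (L - 3)/(O + L) = 3 - (-3 + L)/(L + O))
n(S) = 2 (n(S) = -2 + 4 = 2)
R(t, Z) = -13 - 27*Z/10 (R(t, Z) = 2 - (((3 + 2*6 + 3*4)/(6 + 4))*Z + 15) = 2 - (((3 + 12 + 12)/10)*Z + 15) = 2 - (((⅒)*27)*Z + 15) = 2 - (27*Z/10 + 15) = 2 - (15 + 27*Z/10) = 2 + (-15 - 27*Z/10) = -13 - 27*Z/10)
R(24, -20)*n(-5) = (-13 - 27/10*(-20))*2 = (-13 + 54)*2 = 41*2 = 82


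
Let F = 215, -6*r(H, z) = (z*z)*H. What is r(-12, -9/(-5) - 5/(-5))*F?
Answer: 16856/5 ≈ 3371.2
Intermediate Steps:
r(H, z) = -H*z²/6 (r(H, z) = -z*z*H/6 = -z²*H/6 = -H*z²/6)
r(-12, -9/(-5) - 5/(-5))*F = -⅙*(-12)*(-9/(-5) - 5/(-5))²*215 = -⅙*(-12)*(-9*(-⅕) - 5*(-⅕))²*215 = -⅙*(-12)*(9/5 + 1)²*215 = -⅙*(-12)*(14/5)²*215 = -⅙*(-12)*196/25*215 = (392/25)*215 = 16856/5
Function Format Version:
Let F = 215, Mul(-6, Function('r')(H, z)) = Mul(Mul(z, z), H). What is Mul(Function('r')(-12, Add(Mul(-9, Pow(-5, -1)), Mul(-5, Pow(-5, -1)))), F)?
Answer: Rational(16856, 5) ≈ 3371.2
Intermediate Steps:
Function('r')(H, z) = Mul(Rational(-1, 6), H, Pow(z, 2)) (Function('r')(H, z) = Mul(Rational(-1, 6), Mul(Mul(z, z), H)) = Mul(Rational(-1, 6), Mul(Pow(z, 2), H)) = Mul(Rational(-1, 6), Mul(H, Pow(z, 2))) = Mul(Rational(-1, 6), H, Pow(z, 2)))
Mul(Function('r')(-12, Add(Mul(-9, Pow(-5, -1)), Mul(-5, Pow(-5, -1)))), F) = Mul(Mul(Rational(-1, 6), -12, Pow(Add(Mul(-9, Pow(-5, -1)), Mul(-5, Pow(-5, -1))), 2)), 215) = Mul(Mul(Rational(-1, 6), -12, Pow(Add(Mul(-9, Rational(-1, 5)), Mul(-5, Rational(-1, 5))), 2)), 215) = Mul(Mul(Rational(-1, 6), -12, Pow(Add(Rational(9, 5), 1), 2)), 215) = Mul(Mul(Rational(-1, 6), -12, Pow(Rational(14, 5), 2)), 215) = Mul(Mul(Rational(-1, 6), -12, Rational(196, 25)), 215) = Mul(Rational(392, 25), 215) = Rational(16856, 5)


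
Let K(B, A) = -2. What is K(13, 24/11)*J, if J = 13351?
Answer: -26702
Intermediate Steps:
K(13, 24/11)*J = -2*13351 = -26702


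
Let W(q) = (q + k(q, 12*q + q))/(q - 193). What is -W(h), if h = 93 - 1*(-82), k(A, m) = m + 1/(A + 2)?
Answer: 433651/3186 ≈ 136.11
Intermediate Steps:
k(A, m) = m + 1/(2 + A)
h = 175 (h = 93 + 82 = 175)
W(q) = (q + (1 + 13*q² + 26*q)/(2 + q))/(-193 + q) (W(q) = (q + (1 + 2*(12*q + q) + q*(12*q + q))/(2 + q))/(q - 193) = (q + (1 + 2*(13*q) + q*(13*q))/(2 + q))/(-193 + q) = (q + (1 + 26*q + 13*q²)/(2 + q))/(-193 + q) = (q + (1 + 13*q² + 26*q)/(2 + q))/(-193 + q))
-W(h) = -(1 + 14*175² + 28*175)/(-386 + 175² - 191*175) = -(1 + 14*30625 + 4900)/(-386 + 30625 - 33425) = -(1 + 428750 + 4900)/(-3186) = -(-1)*433651/3186 = -1*(-433651/3186) = 433651/3186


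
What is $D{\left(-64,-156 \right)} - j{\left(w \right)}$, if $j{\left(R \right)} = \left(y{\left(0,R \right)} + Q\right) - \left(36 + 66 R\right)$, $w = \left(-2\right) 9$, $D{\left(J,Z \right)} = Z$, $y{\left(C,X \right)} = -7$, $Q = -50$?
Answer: $-1251$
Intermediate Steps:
$w = -18$
$j{\left(R \right)} = -93 - 66 R$ ($j{\left(R \right)} = \left(-7 - 50\right) - \left(36 + 66 R\right) = -57 - \left(36 + 66 R\right) = -93 - 66 R$)
$D{\left(-64,-156 \right)} - j{\left(w \right)} = -156 - \left(-93 - -1188\right) = -156 - \left(-93 + 1188\right) = -156 - 1095 = -1251$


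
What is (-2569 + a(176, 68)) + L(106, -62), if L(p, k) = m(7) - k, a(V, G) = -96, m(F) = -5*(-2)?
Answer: -2593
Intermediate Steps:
m(F) = 10
L(p, k) = 10 - k
(-2569 + a(176, 68)) + L(106, -62) = (-2569 - 96) + (10 - 1*(-62)) = -2665 + (10 + 62) = -2665 + 72 = -2593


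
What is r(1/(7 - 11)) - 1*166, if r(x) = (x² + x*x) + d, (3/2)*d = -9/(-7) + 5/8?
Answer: -27653/168 ≈ -164.60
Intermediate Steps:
d = 107/84 (d = 2*(-9/(-7) + 5/8)/3 = 2*(-9*(-⅐) + 5*(⅛))/3 = 2*(9/7 + 5/8)/3 = (⅔)*(107/56) = 107/84 ≈ 1.2738)
r(x) = 107/84 + 2*x² (r(x) = (x² + x*x) + 107/84 = (x² + x²) + 107/84 = 2*x² + 107/84 = 107/84 + 2*x²)
r(1/(7 - 11)) - 1*166 = (107/84 + 2*(1/(7 - 11))²) - 1*166 = (107/84 + 2*(1/(-4))²) - 166 = (107/84 + 2*(-¼)²) - 166 = (107/84 + 2*(1/16)) - 166 = (107/84 + ⅛) - 166 = 235/168 - 166 = -27653/168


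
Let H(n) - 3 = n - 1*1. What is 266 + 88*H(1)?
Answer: 530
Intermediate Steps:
H(n) = 2 + n (H(n) = 3 + (n - 1*1) = 3 + (n - 1) = 3 + (-1 + n) = 2 + n)
266 + 88*H(1) = 266 + 88*(2 + 1) = 266 + 88*3 = 266 + 264 = 530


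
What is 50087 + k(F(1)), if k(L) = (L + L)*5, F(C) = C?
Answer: 50097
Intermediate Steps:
k(L) = 10*L (k(L) = (2*L)*5 = 10*L)
50087 + k(F(1)) = 50087 + 10*1 = 50087 + 10 = 50097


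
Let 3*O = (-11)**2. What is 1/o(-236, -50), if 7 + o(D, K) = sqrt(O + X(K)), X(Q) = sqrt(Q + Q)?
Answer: 3/(-21 + sqrt(3)*sqrt(121 + 30*I)) ≈ -0.61851 - 0.80383*I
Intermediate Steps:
X(Q) = sqrt(2)*sqrt(Q) (X(Q) = sqrt(2*Q) = sqrt(2)*sqrt(Q))
O = 121/3 (O = (1/3)*(-11)**2 = (1/3)*121 = 121/3 ≈ 40.333)
o(D, K) = -7 + sqrt(121/3 + sqrt(2)*sqrt(K))
1/o(-236, -50) = 1/(-7 + sqrt(363 + 9*sqrt(2)*sqrt(-50))/3) = 1/(-7 + sqrt(363 + 9*sqrt(2)*(5*I*sqrt(2)))/3) = 1/(-7 + sqrt(363 + 90*I)/3)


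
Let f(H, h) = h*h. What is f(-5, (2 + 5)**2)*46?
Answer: 110446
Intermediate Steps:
f(H, h) = h**2
f(-5, (2 + 5)**2)*46 = ((2 + 5)**2)**2*46 = (7**2)**2*46 = 49**2*46 = 2401*46 = 110446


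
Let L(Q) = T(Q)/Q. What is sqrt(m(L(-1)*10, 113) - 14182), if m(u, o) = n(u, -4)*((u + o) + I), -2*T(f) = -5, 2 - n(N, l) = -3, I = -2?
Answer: 6*I*sqrt(382) ≈ 117.27*I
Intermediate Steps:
n(N, l) = 5 (n(N, l) = 2 - 1*(-3) = 2 + 3 = 5)
T(f) = 5/2 (T(f) = -1/2*(-5) = 5/2)
L(Q) = 5/(2*Q)
m(u, o) = -10 + 5*o + 5*u (m(u, o) = 5*((u + o) - 2) = 5*((o + u) - 2) = 5*(-2 + o + u) = -10 + 5*o + 5*u)
sqrt(m(L(-1)*10, 113) - 14182) = sqrt((-10 + 5*113 + 5*(((5/2)/(-1))*10)) - 14182) = sqrt((-10 + 565 + 5*(((5/2)*(-1))*10)) - 14182) = sqrt((-10 + 565 + 5*(-5/2*10)) - 14182) = sqrt((-10 + 565 + 5*(-25)) - 14182) = sqrt((-10 + 565 - 125) - 14182) = sqrt(430 - 14182) = sqrt(-13752) = 6*I*sqrt(382)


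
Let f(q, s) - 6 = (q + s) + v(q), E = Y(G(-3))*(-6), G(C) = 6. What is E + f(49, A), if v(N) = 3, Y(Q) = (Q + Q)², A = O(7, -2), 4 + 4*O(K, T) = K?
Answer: -3221/4 ≈ -805.25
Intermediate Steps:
O(K, T) = -1 + K/4
A = ¾ (A = -1 + (¼)*7 = -1 + 7/4 = ¾ ≈ 0.75000)
Y(Q) = 4*Q² (Y(Q) = (2*Q)² = 4*Q²)
E = -864 (E = (4*6²)*(-6) = (4*36)*(-6) = 144*(-6) = -864)
f(q, s) = 9 + q + s (f(q, s) = 6 + ((q + s) + 3) = 6 + (3 + q + s) = 9 + q + s)
E + f(49, A) = -864 + (9 + 49 + ¾) = -864 + 235/4 = -3221/4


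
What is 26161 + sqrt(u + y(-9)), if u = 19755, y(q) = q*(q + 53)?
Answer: 26161 + 9*sqrt(239) ≈ 26300.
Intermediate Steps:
y(q) = q*(53 + q)
26161 + sqrt(u + y(-9)) = 26161 + sqrt(19755 - 9*(53 - 9)) = 26161 + sqrt(19755 - 9*44) = 26161 + sqrt(19755 - 396) = 26161 + sqrt(19359) = 26161 + 9*sqrt(239)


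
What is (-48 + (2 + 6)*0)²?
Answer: 2304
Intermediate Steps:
(-48 + (2 + 6)*0)² = (-48 + 8*0)² = (-48 + 0)² = (-48)² = 2304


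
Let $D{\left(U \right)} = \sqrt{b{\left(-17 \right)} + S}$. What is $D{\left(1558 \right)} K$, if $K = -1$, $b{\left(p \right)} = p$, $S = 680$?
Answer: $- \sqrt{663} \approx -25.749$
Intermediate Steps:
$D{\left(U \right)} = \sqrt{663}$ ($D{\left(U \right)} = \sqrt{-17 + 680} = \sqrt{663}$)
$D{\left(1558 \right)} K = \sqrt{663} \left(-1\right) = - \sqrt{663}$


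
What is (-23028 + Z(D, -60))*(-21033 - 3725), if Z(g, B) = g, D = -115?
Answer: 572974394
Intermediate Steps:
(-23028 + Z(D, -60))*(-21033 - 3725) = (-23028 - 115)*(-21033 - 3725) = -23143*(-24758) = 572974394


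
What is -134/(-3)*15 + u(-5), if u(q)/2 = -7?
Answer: 656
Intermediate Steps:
u(q) = -14 (u(q) = 2*(-7) = -14)
-134/(-3)*15 + u(-5) = -134/(-3)*15 - 14 = -134*(-⅓)*15 - 14 = (134/3)*15 - 14 = 670 - 14 = 656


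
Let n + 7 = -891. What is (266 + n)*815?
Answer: -515080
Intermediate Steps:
n = -898 (n = -7 - 891 = -898)
(266 + n)*815 = (266 - 898)*815 = -632*815 = -515080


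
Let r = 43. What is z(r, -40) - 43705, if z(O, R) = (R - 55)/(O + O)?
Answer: -3758725/86 ≈ -43706.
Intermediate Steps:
z(O, R) = (-55 + R)/(2*O) (z(O, R) = (-55 + R)/((2*O)) = (-55 + R)*(1/(2*O)) = (-55 + R)/(2*O))
z(r, -40) - 43705 = (½)*(-55 - 40)/43 - 43705 = (½)*(1/43)*(-95) - 43705 = -95/86 - 43705 = -3758725/86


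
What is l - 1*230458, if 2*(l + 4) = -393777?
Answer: -854701/2 ≈ -4.2735e+5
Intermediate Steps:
l = -393785/2 (l = -4 + (½)*(-393777) = -4 - 393777/2 = -393785/2 ≈ -1.9689e+5)
l - 1*230458 = -393785/2 - 1*230458 = -393785/2 - 230458 = -854701/2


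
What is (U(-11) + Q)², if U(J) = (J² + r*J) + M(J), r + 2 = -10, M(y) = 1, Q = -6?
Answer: 61504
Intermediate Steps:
r = -12 (r = -2 - 10 = -12)
U(J) = 1 + J² - 12*J (U(J) = (J² - 12*J) + 1 = 1 + J² - 12*J)
(U(-11) + Q)² = ((1 + (-11)² - 12*(-11)) - 6)² = ((1 + 121 + 132) - 6)² = (254 - 6)² = 248² = 61504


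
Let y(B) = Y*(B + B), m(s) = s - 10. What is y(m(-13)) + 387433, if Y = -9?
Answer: 387847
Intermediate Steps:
m(s) = -10 + s
y(B) = -18*B (y(B) = -9*(B + B) = -18*B)
y(m(-13)) + 387433 = -18*(-10 - 13) + 387433 = -18*(-23) + 387433 = 414 + 387433 = 387847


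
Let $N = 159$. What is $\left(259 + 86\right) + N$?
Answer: $504$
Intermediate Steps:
$\left(259 + 86\right) + N = \left(259 + 86\right) + 159 = 345 + 159 = 504$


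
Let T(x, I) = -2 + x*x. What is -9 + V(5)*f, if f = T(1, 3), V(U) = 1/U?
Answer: -46/5 ≈ -9.2000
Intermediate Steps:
T(x, I) = -2 + x**2
f = -1 (f = -2 + 1**2 = -2 + 1 = -1)
-9 + V(5)*f = -9 - 1/5 = -46/5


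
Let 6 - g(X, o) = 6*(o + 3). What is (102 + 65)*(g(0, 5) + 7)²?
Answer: 204575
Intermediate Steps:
g(X, o) = -12 - 6*o (g(X, o) = 6 - 6*(o + 3) = 6 - 6*(3 + o) = 6 - (18 + 6*o) = 6 + (-18 - 6*o) = -12 - 6*o)
(102 + 65)*(g(0, 5) + 7)² = (102 + 65)*((-12 - 6*5) + 7)² = 167*((-12 - 30) + 7)² = 167*(-42 + 7)² = 167*(-35)² = 167*1225 = 204575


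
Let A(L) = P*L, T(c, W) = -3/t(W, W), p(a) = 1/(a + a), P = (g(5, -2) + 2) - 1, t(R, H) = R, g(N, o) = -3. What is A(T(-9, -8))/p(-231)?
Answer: 693/2 ≈ 346.50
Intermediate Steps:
P = -2 (P = (-3 + 2) - 1 = -1 - 1 = -2)
p(a) = 1/(2*a)
T(c, W) = -3/W
A(L) = -2*L
A(T(-9, -8))/p(-231) = (-(-6)/(-8))/(((½)/(-231))) = (-(-6)*(-1)/8)/(((½)*(-1/231))) = (-2*3/8)/(-1/462) = -¾*(-462) = 693/2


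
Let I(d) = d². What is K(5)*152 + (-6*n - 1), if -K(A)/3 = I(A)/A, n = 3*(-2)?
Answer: -2245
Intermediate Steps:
n = -6
K(A) = -3*A (K(A) = -3*A²/A = -3*A)
K(5)*152 + (-6*n - 1) = -3*5*152 + (-6*(-6) - 1) = -15*152 + (36 - 1) = -2280 + 35 = -2245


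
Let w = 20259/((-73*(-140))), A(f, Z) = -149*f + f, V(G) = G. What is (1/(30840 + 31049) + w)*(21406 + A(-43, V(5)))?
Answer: 3481856670967/63250558 ≈ 55049.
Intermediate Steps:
A(f, Z) = -148*f
w = 20259/10220 ≈ 1.9823
(1/(30840 + 31049) + w)*(21406 + A(-43, V(5))) = (1/(30840 + 31049) + 20259/10220)*(21406 - 148*(-43)) = (1/61889 + 20259/10220)*(21406 + 6364) = (1/61889 + 20259/10220)*27770 = (1253819471/632505580)*27770 = 3481856670967/63250558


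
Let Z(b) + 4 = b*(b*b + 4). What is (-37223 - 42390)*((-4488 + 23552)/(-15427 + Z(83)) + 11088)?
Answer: -61427157734963/69586 ≈ -8.8275e+8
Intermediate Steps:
Z(b) = -4 + b*(4 + b²) (Z(b) = -4 + b*(b*b + 4) = -4 + b*(b² + 4) = -4 + b*(4 + b²))
(-37223 - 42390)*((-4488 + 23552)/(-15427 + Z(83)) + 11088) = (-37223 - 42390)*((-4488 + 23552)/(-15427 + (-4 + 83³ + 4*83)) + 11088) = -79613*(19064/(-15427 + (-4 + 571787 + 332)) + 11088) = -79613*(19064/(-15427 + 572115) + 11088) = -79613*(19064/556688 + 11088) = -79613*(19064*(1/556688) + 11088) = -79613*(2383/69586 + 11088) = -79613*771571951/69586 = -61427157734963/69586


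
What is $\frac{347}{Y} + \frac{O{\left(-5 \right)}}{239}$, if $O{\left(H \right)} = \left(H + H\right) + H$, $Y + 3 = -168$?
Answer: $- \frac{85498}{40869} \approx -2.092$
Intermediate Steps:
$Y = -171$ ($Y = -3 - 168 = -171$)
$O{\left(H \right)} = 3 H$ ($O{\left(H \right)} = 2 H + H = 3 H$)
$\frac{347}{Y} + \frac{O{\left(-5 \right)}}{239} = \frac{347}{-171} + \frac{3 \left(-5\right)}{239} = 347 \left(- \frac{1}{171}\right) - \frac{15}{239} = - \frac{347}{171} - \frac{15}{239} = - \frac{85498}{40869}$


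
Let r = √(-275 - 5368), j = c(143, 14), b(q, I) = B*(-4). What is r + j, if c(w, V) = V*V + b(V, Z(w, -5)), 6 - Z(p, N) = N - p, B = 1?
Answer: 192 + 3*I*√627 ≈ 192.0 + 75.12*I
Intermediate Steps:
Z(p, N) = 6 + p - N (Z(p, N) = 6 - (N - p) = 6 + (p - N) = 6 + p - N)
b(q, I) = -4 (b(q, I) = 1*(-4) = -4)
c(w, V) = -4 + V² (c(w, V) = V*V - 4 = V² - 4 = -4 + V²)
j = 192 (j = -4 + 14² = -4 + 196 = 192)
r = 3*I*√627 (r = √(-5643) = 3*I*√627 ≈ 75.12*I)
r + j = 3*I*√627 + 192 = 192 + 3*I*√627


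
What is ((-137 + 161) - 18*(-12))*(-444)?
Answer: -106560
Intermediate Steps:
((-137 + 161) - 18*(-12))*(-444) = (24 + 216)*(-444) = 240*(-444) = -106560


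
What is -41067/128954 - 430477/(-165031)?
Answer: 48734402981/21281407574 ≈ 2.2900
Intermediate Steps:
-41067/128954 - 430477/(-165031) = -41067*1/128954 - 430477*(-1/165031) = -41067/128954 + 430477/165031 = 48734402981/21281407574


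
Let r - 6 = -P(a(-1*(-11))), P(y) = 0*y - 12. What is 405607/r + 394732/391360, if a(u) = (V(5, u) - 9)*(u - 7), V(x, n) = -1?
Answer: 19843182587/880560 ≈ 22535.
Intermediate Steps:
a(u) = 70 - 10*u (a(u) = (-1 - 9)*(u - 7) = -10*(-7 + u) = 70 - 10*u)
P(y) = -12 (P(y) = 0 - 12 = -12)
r = 18 (r = 6 - 1*(-12) = 6 + 12 = 18)
405607/r + 394732/391360 = 405607/18 + 394732/391360 = 405607*(1/18) + 394732*(1/391360) = 405607/18 + 98683/97840 = 19843182587/880560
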